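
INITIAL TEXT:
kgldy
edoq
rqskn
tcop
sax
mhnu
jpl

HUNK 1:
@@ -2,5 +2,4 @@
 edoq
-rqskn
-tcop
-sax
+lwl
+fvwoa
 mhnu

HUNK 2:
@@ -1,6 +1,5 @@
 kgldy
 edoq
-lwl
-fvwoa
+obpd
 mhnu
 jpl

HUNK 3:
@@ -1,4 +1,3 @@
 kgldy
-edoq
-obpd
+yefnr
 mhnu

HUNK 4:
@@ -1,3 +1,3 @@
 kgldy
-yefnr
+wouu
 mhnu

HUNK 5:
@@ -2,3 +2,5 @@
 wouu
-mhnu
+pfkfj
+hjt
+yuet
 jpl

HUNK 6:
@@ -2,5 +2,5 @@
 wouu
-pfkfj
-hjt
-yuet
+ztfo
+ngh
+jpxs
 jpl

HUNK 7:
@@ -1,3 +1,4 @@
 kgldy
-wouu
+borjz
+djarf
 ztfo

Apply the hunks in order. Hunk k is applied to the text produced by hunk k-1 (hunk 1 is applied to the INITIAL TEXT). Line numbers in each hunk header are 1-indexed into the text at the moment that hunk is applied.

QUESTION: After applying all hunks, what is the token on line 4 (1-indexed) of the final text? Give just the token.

Hunk 1: at line 2 remove [rqskn,tcop,sax] add [lwl,fvwoa] -> 6 lines: kgldy edoq lwl fvwoa mhnu jpl
Hunk 2: at line 1 remove [lwl,fvwoa] add [obpd] -> 5 lines: kgldy edoq obpd mhnu jpl
Hunk 3: at line 1 remove [edoq,obpd] add [yefnr] -> 4 lines: kgldy yefnr mhnu jpl
Hunk 4: at line 1 remove [yefnr] add [wouu] -> 4 lines: kgldy wouu mhnu jpl
Hunk 5: at line 2 remove [mhnu] add [pfkfj,hjt,yuet] -> 6 lines: kgldy wouu pfkfj hjt yuet jpl
Hunk 6: at line 2 remove [pfkfj,hjt,yuet] add [ztfo,ngh,jpxs] -> 6 lines: kgldy wouu ztfo ngh jpxs jpl
Hunk 7: at line 1 remove [wouu] add [borjz,djarf] -> 7 lines: kgldy borjz djarf ztfo ngh jpxs jpl
Final line 4: ztfo

Answer: ztfo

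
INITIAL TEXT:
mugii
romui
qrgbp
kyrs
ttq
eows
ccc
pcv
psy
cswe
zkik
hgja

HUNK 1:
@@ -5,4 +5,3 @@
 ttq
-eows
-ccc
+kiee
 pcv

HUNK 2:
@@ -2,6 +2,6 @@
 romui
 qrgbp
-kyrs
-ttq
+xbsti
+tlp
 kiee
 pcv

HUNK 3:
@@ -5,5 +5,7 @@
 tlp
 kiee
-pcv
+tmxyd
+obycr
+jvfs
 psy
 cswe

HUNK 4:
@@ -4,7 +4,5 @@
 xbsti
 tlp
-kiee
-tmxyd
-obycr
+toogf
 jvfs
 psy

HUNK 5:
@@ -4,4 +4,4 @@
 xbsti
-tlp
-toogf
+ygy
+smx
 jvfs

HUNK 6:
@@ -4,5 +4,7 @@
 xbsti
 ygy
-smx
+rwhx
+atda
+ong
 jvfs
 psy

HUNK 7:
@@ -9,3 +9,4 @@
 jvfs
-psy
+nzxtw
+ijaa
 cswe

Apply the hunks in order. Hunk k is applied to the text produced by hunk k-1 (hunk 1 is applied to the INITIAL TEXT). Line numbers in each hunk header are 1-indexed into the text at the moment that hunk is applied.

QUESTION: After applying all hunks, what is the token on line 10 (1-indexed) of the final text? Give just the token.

Hunk 1: at line 5 remove [eows,ccc] add [kiee] -> 11 lines: mugii romui qrgbp kyrs ttq kiee pcv psy cswe zkik hgja
Hunk 2: at line 2 remove [kyrs,ttq] add [xbsti,tlp] -> 11 lines: mugii romui qrgbp xbsti tlp kiee pcv psy cswe zkik hgja
Hunk 3: at line 5 remove [pcv] add [tmxyd,obycr,jvfs] -> 13 lines: mugii romui qrgbp xbsti tlp kiee tmxyd obycr jvfs psy cswe zkik hgja
Hunk 4: at line 4 remove [kiee,tmxyd,obycr] add [toogf] -> 11 lines: mugii romui qrgbp xbsti tlp toogf jvfs psy cswe zkik hgja
Hunk 5: at line 4 remove [tlp,toogf] add [ygy,smx] -> 11 lines: mugii romui qrgbp xbsti ygy smx jvfs psy cswe zkik hgja
Hunk 6: at line 4 remove [smx] add [rwhx,atda,ong] -> 13 lines: mugii romui qrgbp xbsti ygy rwhx atda ong jvfs psy cswe zkik hgja
Hunk 7: at line 9 remove [psy] add [nzxtw,ijaa] -> 14 lines: mugii romui qrgbp xbsti ygy rwhx atda ong jvfs nzxtw ijaa cswe zkik hgja
Final line 10: nzxtw

Answer: nzxtw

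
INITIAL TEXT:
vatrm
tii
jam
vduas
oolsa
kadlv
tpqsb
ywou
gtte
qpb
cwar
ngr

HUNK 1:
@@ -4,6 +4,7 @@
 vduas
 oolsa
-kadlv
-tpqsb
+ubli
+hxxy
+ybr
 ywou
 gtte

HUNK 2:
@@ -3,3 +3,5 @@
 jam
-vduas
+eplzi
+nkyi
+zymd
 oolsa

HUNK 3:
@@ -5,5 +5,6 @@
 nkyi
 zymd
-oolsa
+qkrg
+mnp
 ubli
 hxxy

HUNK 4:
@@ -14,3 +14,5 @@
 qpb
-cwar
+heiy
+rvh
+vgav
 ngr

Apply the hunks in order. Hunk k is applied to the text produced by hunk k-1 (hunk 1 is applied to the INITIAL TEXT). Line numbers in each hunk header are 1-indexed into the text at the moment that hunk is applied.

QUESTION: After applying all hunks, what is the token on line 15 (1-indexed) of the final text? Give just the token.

Answer: heiy

Derivation:
Hunk 1: at line 4 remove [kadlv,tpqsb] add [ubli,hxxy,ybr] -> 13 lines: vatrm tii jam vduas oolsa ubli hxxy ybr ywou gtte qpb cwar ngr
Hunk 2: at line 3 remove [vduas] add [eplzi,nkyi,zymd] -> 15 lines: vatrm tii jam eplzi nkyi zymd oolsa ubli hxxy ybr ywou gtte qpb cwar ngr
Hunk 3: at line 5 remove [oolsa] add [qkrg,mnp] -> 16 lines: vatrm tii jam eplzi nkyi zymd qkrg mnp ubli hxxy ybr ywou gtte qpb cwar ngr
Hunk 4: at line 14 remove [cwar] add [heiy,rvh,vgav] -> 18 lines: vatrm tii jam eplzi nkyi zymd qkrg mnp ubli hxxy ybr ywou gtte qpb heiy rvh vgav ngr
Final line 15: heiy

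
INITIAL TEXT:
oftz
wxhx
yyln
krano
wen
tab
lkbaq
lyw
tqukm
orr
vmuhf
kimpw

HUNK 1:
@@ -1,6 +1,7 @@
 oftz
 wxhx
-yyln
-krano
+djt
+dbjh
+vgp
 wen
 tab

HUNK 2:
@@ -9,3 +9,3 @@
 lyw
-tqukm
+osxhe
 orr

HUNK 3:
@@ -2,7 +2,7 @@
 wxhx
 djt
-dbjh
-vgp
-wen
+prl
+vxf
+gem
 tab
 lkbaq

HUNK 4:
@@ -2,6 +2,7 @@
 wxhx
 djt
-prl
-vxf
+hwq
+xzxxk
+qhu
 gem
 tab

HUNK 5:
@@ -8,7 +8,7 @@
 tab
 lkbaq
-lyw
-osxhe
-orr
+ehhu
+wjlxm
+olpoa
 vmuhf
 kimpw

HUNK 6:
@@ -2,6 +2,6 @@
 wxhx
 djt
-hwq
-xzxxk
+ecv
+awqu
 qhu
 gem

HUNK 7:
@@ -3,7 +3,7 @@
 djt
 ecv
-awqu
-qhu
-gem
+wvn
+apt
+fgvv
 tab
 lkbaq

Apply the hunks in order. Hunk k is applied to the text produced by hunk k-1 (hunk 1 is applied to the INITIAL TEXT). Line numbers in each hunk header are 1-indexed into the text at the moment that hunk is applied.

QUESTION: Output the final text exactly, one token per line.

Answer: oftz
wxhx
djt
ecv
wvn
apt
fgvv
tab
lkbaq
ehhu
wjlxm
olpoa
vmuhf
kimpw

Derivation:
Hunk 1: at line 1 remove [yyln,krano] add [djt,dbjh,vgp] -> 13 lines: oftz wxhx djt dbjh vgp wen tab lkbaq lyw tqukm orr vmuhf kimpw
Hunk 2: at line 9 remove [tqukm] add [osxhe] -> 13 lines: oftz wxhx djt dbjh vgp wen tab lkbaq lyw osxhe orr vmuhf kimpw
Hunk 3: at line 2 remove [dbjh,vgp,wen] add [prl,vxf,gem] -> 13 lines: oftz wxhx djt prl vxf gem tab lkbaq lyw osxhe orr vmuhf kimpw
Hunk 4: at line 2 remove [prl,vxf] add [hwq,xzxxk,qhu] -> 14 lines: oftz wxhx djt hwq xzxxk qhu gem tab lkbaq lyw osxhe orr vmuhf kimpw
Hunk 5: at line 8 remove [lyw,osxhe,orr] add [ehhu,wjlxm,olpoa] -> 14 lines: oftz wxhx djt hwq xzxxk qhu gem tab lkbaq ehhu wjlxm olpoa vmuhf kimpw
Hunk 6: at line 2 remove [hwq,xzxxk] add [ecv,awqu] -> 14 lines: oftz wxhx djt ecv awqu qhu gem tab lkbaq ehhu wjlxm olpoa vmuhf kimpw
Hunk 7: at line 3 remove [awqu,qhu,gem] add [wvn,apt,fgvv] -> 14 lines: oftz wxhx djt ecv wvn apt fgvv tab lkbaq ehhu wjlxm olpoa vmuhf kimpw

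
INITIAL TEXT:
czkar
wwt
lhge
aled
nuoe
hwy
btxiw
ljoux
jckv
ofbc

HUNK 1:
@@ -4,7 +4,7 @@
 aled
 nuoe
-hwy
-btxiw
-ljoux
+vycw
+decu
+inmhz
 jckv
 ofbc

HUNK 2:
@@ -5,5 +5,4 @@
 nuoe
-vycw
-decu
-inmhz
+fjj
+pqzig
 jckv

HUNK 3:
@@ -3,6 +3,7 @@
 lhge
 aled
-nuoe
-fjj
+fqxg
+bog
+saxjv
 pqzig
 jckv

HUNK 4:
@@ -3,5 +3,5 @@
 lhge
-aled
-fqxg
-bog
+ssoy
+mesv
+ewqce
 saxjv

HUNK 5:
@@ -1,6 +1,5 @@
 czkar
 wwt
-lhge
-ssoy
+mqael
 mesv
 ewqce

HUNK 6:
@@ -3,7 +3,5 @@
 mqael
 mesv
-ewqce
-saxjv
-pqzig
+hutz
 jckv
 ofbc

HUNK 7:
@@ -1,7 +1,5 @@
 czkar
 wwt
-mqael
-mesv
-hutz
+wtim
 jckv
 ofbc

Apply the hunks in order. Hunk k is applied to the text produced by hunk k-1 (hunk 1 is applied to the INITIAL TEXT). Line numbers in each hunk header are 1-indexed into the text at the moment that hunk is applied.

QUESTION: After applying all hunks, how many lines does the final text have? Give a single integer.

Hunk 1: at line 4 remove [hwy,btxiw,ljoux] add [vycw,decu,inmhz] -> 10 lines: czkar wwt lhge aled nuoe vycw decu inmhz jckv ofbc
Hunk 2: at line 5 remove [vycw,decu,inmhz] add [fjj,pqzig] -> 9 lines: czkar wwt lhge aled nuoe fjj pqzig jckv ofbc
Hunk 3: at line 3 remove [nuoe,fjj] add [fqxg,bog,saxjv] -> 10 lines: czkar wwt lhge aled fqxg bog saxjv pqzig jckv ofbc
Hunk 4: at line 3 remove [aled,fqxg,bog] add [ssoy,mesv,ewqce] -> 10 lines: czkar wwt lhge ssoy mesv ewqce saxjv pqzig jckv ofbc
Hunk 5: at line 1 remove [lhge,ssoy] add [mqael] -> 9 lines: czkar wwt mqael mesv ewqce saxjv pqzig jckv ofbc
Hunk 6: at line 3 remove [ewqce,saxjv,pqzig] add [hutz] -> 7 lines: czkar wwt mqael mesv hutz jckv ofbc
Hunk 7: at line 1 remove [mqael,mesv,hutz] add [wtim] -> 5 lines: czkar wwt wtim jckv ofbc
Final line count: 5

Answer: 5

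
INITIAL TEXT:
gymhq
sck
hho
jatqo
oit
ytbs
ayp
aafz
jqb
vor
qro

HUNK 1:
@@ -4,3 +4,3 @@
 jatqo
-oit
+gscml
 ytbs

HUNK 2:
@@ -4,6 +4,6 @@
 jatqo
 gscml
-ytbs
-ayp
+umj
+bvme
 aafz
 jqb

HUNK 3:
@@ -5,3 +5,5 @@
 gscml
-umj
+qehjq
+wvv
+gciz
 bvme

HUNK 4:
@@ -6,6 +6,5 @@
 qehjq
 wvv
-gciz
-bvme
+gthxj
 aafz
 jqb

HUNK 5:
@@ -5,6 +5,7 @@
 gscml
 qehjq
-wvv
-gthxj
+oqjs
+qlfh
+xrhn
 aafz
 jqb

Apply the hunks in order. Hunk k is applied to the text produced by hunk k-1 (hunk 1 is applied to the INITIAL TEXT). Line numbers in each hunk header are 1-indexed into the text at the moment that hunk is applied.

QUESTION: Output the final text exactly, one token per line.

Answer: gymhq
sck
hho
jatqo
gscml
qehjq
oqjs
qlfh
xrhn
aafz
jqb
vor
qro

Derivation:
Hunk 1: at line 4 remove [oit] add [gscml] -> 11 lines: gymhq sck hho jatqo gscml ytbs ayp aafz jqb vor qro
Hunk 2: at line 4 remove [ytbs,ayp] add [umj,bvme] -> 11 lines: gymhq sck hho jatqo gscml umj bvme aafz jqb vor qro
Hunk 3: at line 5 remove [umj] add [qehjq,wvv,gciz] -> 13 lines: gymhq sck hho jatqo gscml qehjq wvv gciz bvme aafz jqb vor qro
Hunk 4: at line 6 remove [gciz,bvme] add [gthxj] -> 12 lines: gymhq sck hho jatqo gscml qehjq wvv gthxj aafz jqb vor qro
Hunk 5: at line 5 remove [wvv,gthxj] add [oqjs,qlfh,xrhn] -> 13 lines: gymhq sck hho jatqo gscml qehjq oqjs qlfh xrhn aafz jqb vor qro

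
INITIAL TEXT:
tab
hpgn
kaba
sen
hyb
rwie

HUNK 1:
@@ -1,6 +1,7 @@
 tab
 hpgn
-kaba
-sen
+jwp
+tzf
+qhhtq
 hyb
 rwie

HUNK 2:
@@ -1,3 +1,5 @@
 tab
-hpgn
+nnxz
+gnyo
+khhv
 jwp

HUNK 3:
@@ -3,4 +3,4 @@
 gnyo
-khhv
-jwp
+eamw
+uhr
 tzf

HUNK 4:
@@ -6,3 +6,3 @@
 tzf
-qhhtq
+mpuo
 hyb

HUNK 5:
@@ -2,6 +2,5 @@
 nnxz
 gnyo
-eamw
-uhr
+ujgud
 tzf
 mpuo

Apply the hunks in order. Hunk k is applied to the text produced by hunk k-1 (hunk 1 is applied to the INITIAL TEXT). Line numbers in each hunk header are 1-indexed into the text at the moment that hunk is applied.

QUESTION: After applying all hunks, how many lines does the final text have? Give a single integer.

Answer: 8

Derivation:
Hunk 1: at line 1 remove [kaba,sen] add [jwp,tzf,qhhtq] -> 7 lines: tab hpgn jwp tzf qhhtq hyb rwie
Hunk 2: at line 1 remove [hpgn] add [nnxz,gnyo,khhv] -> 9 lines: tab nnxz gnyo khhv jwp tzf qhhtq hyb rwie
Hunk 3: at line 3 remove [khhv,jwp] add [eamw,uhr] -> 9 lines: tab nnxz gnyo eamw uhr tzf qhhtq hyb rwie
Hunk 4: at line 6 remove [qhhtq] add [mpuo] -> 9 lines: tab nnxz gnyo eamw uhr tzf mpuo hyb rwie
Hunk 5: at line 2 remove [eamw,uhr] add [ujgud] -> 8 lines: tab nnxz gnyo ujgud tzf mpuo hyb rwie
Final line count: 8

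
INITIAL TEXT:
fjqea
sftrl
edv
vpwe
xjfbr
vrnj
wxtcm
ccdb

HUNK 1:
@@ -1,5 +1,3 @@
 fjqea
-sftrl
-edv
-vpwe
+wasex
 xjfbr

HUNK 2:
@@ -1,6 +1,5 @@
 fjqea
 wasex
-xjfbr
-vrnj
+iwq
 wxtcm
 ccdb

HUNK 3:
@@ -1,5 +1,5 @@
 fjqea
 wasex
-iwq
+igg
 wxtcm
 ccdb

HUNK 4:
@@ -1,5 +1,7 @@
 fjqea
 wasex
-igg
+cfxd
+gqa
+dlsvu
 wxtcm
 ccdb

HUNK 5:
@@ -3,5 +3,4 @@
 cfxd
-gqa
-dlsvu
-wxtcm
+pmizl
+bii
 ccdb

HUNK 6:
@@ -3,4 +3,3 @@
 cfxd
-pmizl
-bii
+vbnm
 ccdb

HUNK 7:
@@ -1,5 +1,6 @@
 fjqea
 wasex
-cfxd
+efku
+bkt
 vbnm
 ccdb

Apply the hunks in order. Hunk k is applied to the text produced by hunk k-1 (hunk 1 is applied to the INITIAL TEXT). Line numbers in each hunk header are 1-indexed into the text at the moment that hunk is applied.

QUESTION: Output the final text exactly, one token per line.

Hunk 1: at line 1 remove [sftrl,edv,vpwe] add [wasex] -> 6 lines: fjqea wasex xjfbr vrnj wxtcm ccdb
Hunk 2: at line 1 remove [xjfbr,vrnj] add [iwq] -> 5 lines: fjqea wasex iwq wxtcm ccdb
Hunk 3: at line 1 remove [iwq] add [igg] -> 5 lines: fjqea wasex igg wxtcm ccdb
Hunk 4: at line 1 remove [igg] add [cfxd,gqa,dlsvu] -> 7 lines: fjqea wasex cfxd gqa dlsvu wxtcm ccdb
Hunk 5: at line 3 remove [gqa,dlsvu,wxtcm] add [pmizl,bii] -> 6 lines: fjqea wasex cfxd pmizl bii ccdb
Hunk 6: at line 3 remove [pmizl,bii] add [vbnm] -> 5 lines: fjqea wasex cfxd vbnm ccdb
Hunk 7: at line 1 remove [cfxd] add [efku,bkt] -> 6 lines: fjqea wasex efku bkt vbnm ccdb

Answer: fjqea
wasex
efku
bkt
vbnm
ccdb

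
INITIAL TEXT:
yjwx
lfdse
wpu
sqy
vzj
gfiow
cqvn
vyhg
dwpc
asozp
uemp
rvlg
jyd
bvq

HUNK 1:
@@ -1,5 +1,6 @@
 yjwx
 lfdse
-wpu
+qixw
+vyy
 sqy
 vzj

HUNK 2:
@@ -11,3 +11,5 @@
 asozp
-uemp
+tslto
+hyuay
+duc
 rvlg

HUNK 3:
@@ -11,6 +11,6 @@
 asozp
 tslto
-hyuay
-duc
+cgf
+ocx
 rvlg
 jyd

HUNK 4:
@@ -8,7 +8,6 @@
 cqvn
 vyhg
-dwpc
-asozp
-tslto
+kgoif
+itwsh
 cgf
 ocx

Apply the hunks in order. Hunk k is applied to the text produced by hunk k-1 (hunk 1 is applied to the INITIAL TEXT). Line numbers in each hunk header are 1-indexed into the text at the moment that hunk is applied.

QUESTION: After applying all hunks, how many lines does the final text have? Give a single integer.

Answer: 16

Derivation:
Hunk 1: at line 1 remove [wpu] add [qixw,vyy] -> 15 lines: yjwx lfdse qixw vyy sqy vzj gfiow cqvn vyhg dwpc asozp uemp rvlg jyd bvq
Hunk 2: at line 11 remove [uemp] add [tslto,hyuay,duc] -> 17 lines: yjwx lfdse qixw vyy sqy vzj gfiow cqvn vyhg dwpc asozp tslto hyuay duc rvlg jyd bvq
Hunk 3: at line 11 remove [hyuay,duc] add [cgf,ocx] -> 17 lines: yjwx lfdse qixw vyy sqy vzj gfiow cqvn vyhg dwpc asozp tslto cgf ocx rvlg jyd bvq
Hunk 4: at line 8 remove [dwpc,asozp,tslto] add [kgoif,itwsh] -> 16 lines: yjwx lfdse qixw vyy sqy vzj gfiow cqvn vyhg kgoif itwsh cgf ocx rvlg jyd bvq
Final line count: 16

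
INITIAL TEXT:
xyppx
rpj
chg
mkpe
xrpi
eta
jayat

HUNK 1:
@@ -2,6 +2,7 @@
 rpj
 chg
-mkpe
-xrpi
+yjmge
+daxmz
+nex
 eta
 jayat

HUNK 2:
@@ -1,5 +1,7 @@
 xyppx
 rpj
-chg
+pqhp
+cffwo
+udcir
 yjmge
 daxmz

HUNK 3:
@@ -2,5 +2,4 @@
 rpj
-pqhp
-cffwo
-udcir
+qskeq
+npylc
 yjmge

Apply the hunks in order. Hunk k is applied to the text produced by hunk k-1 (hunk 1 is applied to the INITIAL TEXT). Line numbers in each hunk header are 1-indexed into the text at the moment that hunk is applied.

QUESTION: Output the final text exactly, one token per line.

Answer: xyppx
rpj
qskeq
npylc
yjmge
daxmz
nex
eta
jayat

Derivation:
Hunk 1: at line 2 remove [mkpe,xrpi] add [yjmge,daxmz,nex] -> 8 lines: xyppx rpj chg yjmge daxmz nex eta jayat
Hunk 2: at line 1 remove [chg] add [pqhp,cffwo,udcir] -> 10 lines: xyppx rpj pqhp cffwo udcir yjmge daxmz nex eta jayat
Hunk 3: at line 2 remove [pqhp,cffwo,udcir] add [qskeq,npylc] -> 9 lines: xyppx rpj qskeq npylc yjmge daxmz nex eta jayat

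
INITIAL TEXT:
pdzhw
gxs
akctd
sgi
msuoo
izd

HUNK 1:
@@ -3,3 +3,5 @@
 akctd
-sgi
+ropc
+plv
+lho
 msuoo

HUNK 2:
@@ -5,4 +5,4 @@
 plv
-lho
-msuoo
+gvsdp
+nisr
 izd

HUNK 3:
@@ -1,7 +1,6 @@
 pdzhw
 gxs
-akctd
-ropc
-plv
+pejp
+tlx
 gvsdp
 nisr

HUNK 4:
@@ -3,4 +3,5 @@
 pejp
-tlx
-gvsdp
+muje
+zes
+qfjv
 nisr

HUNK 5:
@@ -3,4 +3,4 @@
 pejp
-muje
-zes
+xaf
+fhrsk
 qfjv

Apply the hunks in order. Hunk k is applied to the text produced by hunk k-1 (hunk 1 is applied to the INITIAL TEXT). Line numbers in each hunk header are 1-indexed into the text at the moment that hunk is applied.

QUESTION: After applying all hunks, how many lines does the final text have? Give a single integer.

Answer: 8

Derivation:
Hunk 1: at line 3 remove [sgi] add [ropc,plv,lho] -> 8 lines: pdzhw gxs akctd ropc plv lho msuoo izd
Hunk 2: at line 5 remove [lho,msuoo] add [gvsdp,nisr] -> 8 lines: pdzhw gxs akctd ropc plv gvsdp nisr izd
Hunk 3: at line 1 remove [akctd,ropc,plv] add [pejp,tlx] -> 7 lines: pdzhw gxs pejp tlx gvsdp nisr izd
Hunk 4: at line 3 remove [tlx,gvsdp] add [muje,zes,qfjv] -> 8 lines: pdzhw gxs pejp muje zes qfjv nisr izd
Hunk 5: at line 3 remove [muje,zes] add [xaf,fhrsk] -> 8 lines: pdzhw gxs pejp xaf fhrsk qfjv nisr izd
Final line count: 8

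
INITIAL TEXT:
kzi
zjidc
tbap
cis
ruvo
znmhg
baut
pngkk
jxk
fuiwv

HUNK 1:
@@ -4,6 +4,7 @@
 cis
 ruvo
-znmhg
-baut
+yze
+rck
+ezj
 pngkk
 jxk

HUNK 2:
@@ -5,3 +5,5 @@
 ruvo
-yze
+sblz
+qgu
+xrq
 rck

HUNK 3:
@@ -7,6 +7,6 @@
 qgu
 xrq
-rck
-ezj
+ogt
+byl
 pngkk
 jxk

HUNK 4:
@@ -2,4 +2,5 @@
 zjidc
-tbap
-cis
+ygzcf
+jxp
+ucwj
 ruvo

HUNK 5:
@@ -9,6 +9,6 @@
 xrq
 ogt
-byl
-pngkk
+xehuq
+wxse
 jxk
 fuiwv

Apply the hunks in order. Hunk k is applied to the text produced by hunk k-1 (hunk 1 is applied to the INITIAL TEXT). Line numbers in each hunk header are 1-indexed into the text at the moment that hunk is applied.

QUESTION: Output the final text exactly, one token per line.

Hunk 1: at line 4 remove [znmhg,baut] add [yze,rck,ezj] -> 11 lines: kzi zjidc tbap cis ruvo yze rck ezj pngkk jxk fuiwv
Hunk 2: at line 5 remove [yze] add [sblz,qgu,xrq] -> 13 lines: kzi zjidc tbap cis ruvo sblz qgu xrq rck ezj pngkk jxk fuiwv
Hunk 3: at line 7 remove [rck,ezj] add [ogt,byl] -> 13 lines: kzi zjidc tbap cis ruvo sblz qgu xrq ogt byl pngkk jxk fuiwv
Hunk 4: at line 2 remove [tbap,cis] add [ygzcf,jxp,ucwj] -> 14 lines: kzi zjidc ygzcf jxp ucwj ruvo sblz qgu xrq ogt byl pngkk jxk fuiwv
Hunk 5: at line 9 remove [byl,pngkk] add [xehuq,wxse] -> 14 lines: kzi zjidc ygzcf jxp ucwj ruvo sblz qgu xrq ogt xehuq wxse jxk fuiwv

Answer: kzi
zjidc
ygzcf
jxp
ucwj
ruvo
sblz
qgu
xrq
ogt
xehuq
wxse
jxk
fuiwv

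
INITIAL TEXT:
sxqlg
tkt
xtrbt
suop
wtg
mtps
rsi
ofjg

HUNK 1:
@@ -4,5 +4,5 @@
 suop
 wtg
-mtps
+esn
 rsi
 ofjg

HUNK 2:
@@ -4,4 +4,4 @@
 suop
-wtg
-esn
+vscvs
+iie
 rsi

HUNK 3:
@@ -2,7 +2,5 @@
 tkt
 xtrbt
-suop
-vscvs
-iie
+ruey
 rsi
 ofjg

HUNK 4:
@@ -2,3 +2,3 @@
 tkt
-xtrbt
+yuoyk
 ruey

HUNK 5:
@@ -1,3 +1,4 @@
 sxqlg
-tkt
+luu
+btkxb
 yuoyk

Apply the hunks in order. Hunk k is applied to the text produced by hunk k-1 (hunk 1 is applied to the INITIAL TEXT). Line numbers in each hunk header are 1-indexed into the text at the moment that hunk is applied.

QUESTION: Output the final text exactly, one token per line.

Answer: sxqlg
luu
btkxb
yuoyk
ruey
rsi
ofjg

Derivation:
Hunk 1: at line 4 remove [mtps] add [esn] -> 8 lines: sxqlg tkt xtrbt suop wtg esn rsi ofjg
Hunk 2: at line 4 remove [wtg,esn] add [vscvs,iie] -> 8 lines: sxqlg tkt xtrbt suop vscvs iie rsi ofjg
Hunk 3: at line 2 remove [suop,vscvs,iie] add [ruey] -> 6 lines: sxqlg tkt xtrbt ruey rsi ofjg
Hunk 4: at line 2 remove [xtrbt] add [yuoyk] -> 6 lines: sxqlg tkt yuoyk ruey rsi ofjg
Hunk 5: at line 1 remove [tkt] add [luu,btkxb] -> 7 lines: sxqlg luu btkxb yuoyk ruey rsi ofjg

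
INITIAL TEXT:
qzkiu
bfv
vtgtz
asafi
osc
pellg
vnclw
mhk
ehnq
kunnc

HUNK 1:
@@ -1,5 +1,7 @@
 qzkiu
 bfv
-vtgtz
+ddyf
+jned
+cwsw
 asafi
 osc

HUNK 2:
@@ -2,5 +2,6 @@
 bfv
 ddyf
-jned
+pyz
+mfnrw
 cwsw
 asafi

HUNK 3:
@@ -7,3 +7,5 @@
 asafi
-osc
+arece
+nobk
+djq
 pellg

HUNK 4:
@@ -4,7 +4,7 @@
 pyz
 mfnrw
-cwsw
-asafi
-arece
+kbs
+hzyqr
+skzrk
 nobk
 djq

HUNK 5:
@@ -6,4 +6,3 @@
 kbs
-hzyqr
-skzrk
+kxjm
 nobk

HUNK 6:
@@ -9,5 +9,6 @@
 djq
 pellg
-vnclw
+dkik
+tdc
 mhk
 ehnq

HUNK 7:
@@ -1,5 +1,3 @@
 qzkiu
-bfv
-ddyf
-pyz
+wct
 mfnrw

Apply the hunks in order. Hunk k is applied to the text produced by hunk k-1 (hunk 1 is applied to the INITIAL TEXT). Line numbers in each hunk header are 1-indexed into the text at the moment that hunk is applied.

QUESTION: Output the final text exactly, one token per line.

Hunk 1: at line 1 remove [vtgtz] add [ddyf,jned,cwsw] -> 12 lines: qzkiu bfv ddyf jned cwsw asafi osc pellg vnclw mhk ehnq kunnc
Hunk 2: at line 2 remove [jned] add [pyz,mfnrw] -> 13 lines: qzkiu bfv ddyf pyz mfnrw cwsw asafi osc pellg vnclw mhk ehnq kunnc
Hunk 3: at line 7 remove [osc] add [arece,nobk,djq] -> 15 lines: qzkiu bfv ddyf pyz mfnrw cwsw asafi arece nobk djq pellg vnclw mhk ehnq kunnc
Hunk 4: at line 4 remove [cwsw,asafi,arece] add [kbs,hzyqr,skzrk] -> 15 lines: qzkiu bfv ddyf pyz mfnrw kbs hzyqr skzrk nobk djq pellg vnclw mhk ehnq kunnc
Hunk 5: at line 6 remove [hzyqr,skzrk] add [kxjm] -> 14 lines: qzkiu bfv ddyf pyz mfnrw kbs kxjm nobk djq pellg vnclw mhk ehnq kunnc
Hunk 6: at line 9 remove [vnclw] add [dkik,tdc] -> 15 lines: qzkiu bfv ddyf pyz mfnrw kbs kxjm nobk djq pellg dkik tdc mhk ehnq kunnc
Hunk 7: at line 1 remove [bfv,ddyf,pyz] add [wct] -> 13 lines: qzkiu wct mfnrw kbs kxjm nobk djq pellg dkik tdc mhk ehnq kunnc

Answer: qzkiu
wct
mfnrw
kbs
kxjm
nobk
djq
pellg
dkik
tdc
mhk
ehnq
kunnc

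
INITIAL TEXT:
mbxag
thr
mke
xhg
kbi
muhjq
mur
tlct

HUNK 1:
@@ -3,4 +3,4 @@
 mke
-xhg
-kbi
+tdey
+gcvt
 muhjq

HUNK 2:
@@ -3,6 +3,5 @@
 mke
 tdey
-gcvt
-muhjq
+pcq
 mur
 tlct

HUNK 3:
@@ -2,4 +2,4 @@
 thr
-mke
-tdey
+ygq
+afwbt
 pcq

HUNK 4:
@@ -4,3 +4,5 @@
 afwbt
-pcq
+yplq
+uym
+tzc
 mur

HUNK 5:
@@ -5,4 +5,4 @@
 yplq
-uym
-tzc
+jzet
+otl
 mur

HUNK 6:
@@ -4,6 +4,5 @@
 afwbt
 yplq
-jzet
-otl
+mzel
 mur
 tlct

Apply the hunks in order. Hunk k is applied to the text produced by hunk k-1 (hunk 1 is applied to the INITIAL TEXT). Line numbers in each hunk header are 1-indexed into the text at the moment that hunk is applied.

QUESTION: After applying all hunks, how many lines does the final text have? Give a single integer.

Answer: 8

Derivation:
Hunk 1: at line 3 remove [xhg,kbi] add [tdey,gcvt] -> 8 lines: mbxag thr mke tdey gcvt muhjq mur tlct
Hunk 2: at line 3 remove [gcvt,muhjq] add [pcq] -> 7 lines: mbxag thr mke tdey pcq mur tlct
Hunk 3: at line 2 remove [mke,tdey] add [ygq,afwbt] -> 7 lines: mbxag thr ygq afwbt pcq mur tlct
Hunk 4: at line 4 remove [pcq] add [yplq,uym,tzc] -> 9 lines: mbxag thr ygq afwbt yplq uym tzc mur tlct
Hunk 5: at line 5 remove [uym,tzc] add [jzet,otl] -> 9 lines: mbxag thr ygq afwbt yplq jzet otl mur tlct
Hunk 6: at line 4 remove [jzet,otl] add [mzel] -> 8 lines: mbxag thr ygq afwbt yplq mzel mur tlct
Final line count: 8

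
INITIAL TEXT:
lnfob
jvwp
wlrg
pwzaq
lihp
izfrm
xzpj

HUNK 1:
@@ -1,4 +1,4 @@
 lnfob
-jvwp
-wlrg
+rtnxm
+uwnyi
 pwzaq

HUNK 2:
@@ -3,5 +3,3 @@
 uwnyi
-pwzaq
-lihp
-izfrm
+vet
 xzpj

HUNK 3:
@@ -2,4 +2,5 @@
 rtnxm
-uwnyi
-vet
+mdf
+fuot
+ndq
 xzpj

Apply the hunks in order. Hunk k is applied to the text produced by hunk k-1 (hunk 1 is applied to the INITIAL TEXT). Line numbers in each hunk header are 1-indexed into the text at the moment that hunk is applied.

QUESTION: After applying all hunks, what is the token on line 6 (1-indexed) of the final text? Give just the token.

Answer: xzpj

Derivation:
Hunk 1: at line 1 remove [jvwp,wlrg] add [rtnxm,uwnyi] -> 7 lines: lnfob rtnxm uwnyi pwzaq lihp izfrm xzpj
Hunk 2: at line 3 remove [pwzaq,lihp,izfrm] add [vet] -> 5 lines: lnfob rtnxm uwnyi vet xzpj
Hunk 3: at line 2 remove [uwnyi,vet] add [mdf,fuot,ndq] -> 6 lines: lnfob rtnxm mdf fuot ndq xzpj
Final line 6: xzpj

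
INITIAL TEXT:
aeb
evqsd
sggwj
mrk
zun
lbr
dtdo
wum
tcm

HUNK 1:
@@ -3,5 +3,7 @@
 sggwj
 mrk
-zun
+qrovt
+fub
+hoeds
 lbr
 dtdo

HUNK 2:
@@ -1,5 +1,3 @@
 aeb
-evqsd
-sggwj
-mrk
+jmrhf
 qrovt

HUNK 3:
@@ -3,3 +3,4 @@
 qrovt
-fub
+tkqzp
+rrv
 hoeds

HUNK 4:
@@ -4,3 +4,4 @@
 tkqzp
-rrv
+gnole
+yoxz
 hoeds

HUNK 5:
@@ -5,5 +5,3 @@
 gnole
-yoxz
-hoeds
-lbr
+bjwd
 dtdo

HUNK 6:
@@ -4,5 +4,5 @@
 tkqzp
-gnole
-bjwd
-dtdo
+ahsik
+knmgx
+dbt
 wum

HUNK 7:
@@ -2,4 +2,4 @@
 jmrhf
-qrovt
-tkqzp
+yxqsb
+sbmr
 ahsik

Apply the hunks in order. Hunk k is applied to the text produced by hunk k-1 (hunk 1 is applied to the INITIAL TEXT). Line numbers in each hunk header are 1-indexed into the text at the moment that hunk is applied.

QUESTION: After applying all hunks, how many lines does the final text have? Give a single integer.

Hunk 1: at line 3 remove [zun] add [qrovt,fub,hoeds] -> 11 lines: aeb evqsd sggwj mrk qrovt fub hoeds lbr dtdo wum tcm
Hunk 2: at line 1 remove [evqsd,sggwj,mrk] add [jmrhf] -> 9 lines: aeb jmrhf qrovt fub hoeds lbr dtdo wum tcm
Hunk 3: at line 3 remove [fub] add [tkqzp,rrv] -> 10 lines: aeb jmrhf qrovt tkqzp rrv hoeds lbr dtdo wum tcm
Hunk 4: at line 4 remove [rrv] add [gnole,yoxz] -> 11 lines: aeb jmrhf qrovt tkqzp gnole yoxz hoeds lbr dtdo wum tcm
Hunk 5: at line 5 remove [yoxz,hoeds,lbr] add [bjwd] -> 9 lines: aeb jmrhf qrovt tkqzp gnole bjwd dtdo wum tcm
Hunk 6: at line 4 remove [gnole,bjwd,dtdo] add [ahsik,knmgx,dbt] -> 9 lines: aeb jmrhf qrovt tkqzp ahsik knmgx dbt wum tcm
Hunk 7: at line 2 remove [qrovt,tkqzp] add [yxqsb,sbmr] -> 9 lines: aeb jmrhf yxqsb sbmr ahsik knmgx dbt wum tcm
Final line count: 9

Answer: 9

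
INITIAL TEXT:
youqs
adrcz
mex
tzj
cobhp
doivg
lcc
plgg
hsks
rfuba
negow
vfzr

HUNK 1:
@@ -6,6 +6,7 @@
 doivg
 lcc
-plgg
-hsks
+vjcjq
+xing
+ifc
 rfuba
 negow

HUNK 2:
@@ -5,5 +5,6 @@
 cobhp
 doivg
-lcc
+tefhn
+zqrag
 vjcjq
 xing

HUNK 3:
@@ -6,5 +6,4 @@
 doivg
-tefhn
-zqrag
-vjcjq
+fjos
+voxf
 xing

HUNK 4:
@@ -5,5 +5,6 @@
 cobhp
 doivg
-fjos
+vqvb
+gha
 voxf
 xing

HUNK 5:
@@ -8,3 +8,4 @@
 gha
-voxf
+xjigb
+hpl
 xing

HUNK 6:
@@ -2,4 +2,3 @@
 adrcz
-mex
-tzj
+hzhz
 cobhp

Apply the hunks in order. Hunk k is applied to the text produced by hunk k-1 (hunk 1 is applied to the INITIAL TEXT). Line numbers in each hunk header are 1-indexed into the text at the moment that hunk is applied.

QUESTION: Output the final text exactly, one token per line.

Answer: youqs
adrcz
hzhz
cobhp
doivg
vqvb
gha
xjigb
hpl
xing
ifc
rfuba
negow
vfzr

Derivation:
Hunk 1: at line 6 remove [plgg,hsks] add [vjcjq,xing,ifc] -> 13 lines: youqs adrcz mex tzj cobhp doivg lcc vjcjq xing ifc rfuba negow vfzr
Hunk 2: at line 5 remove [lcc] add [tefhn,zqrag] -> 14 lines: youqs adrcz mex tzj cobhp doivg tefhn zqrag vjcjq xing ifc rfuba negow vfzr
Hunk 3: at line 6 remove [tefhn,zqrag,vjcjq] add [fjos,voxf] -> 13 lines: youqs adrcz mex tzj cobhp doivg fjos voxf xing ifc rfuba negow vfzr
Hunk 4: at line 5 remove [fjos] add [vqvb,gha] -> 14 lines: youqs adrcz mex tzj cobhp doivg vqvb gha voxf xing ifc rfuba negow vfzr
Hunk 5: at line 8 remove [voxf] add [xjigb,hpl] -> 15 lines: youqs adrcz mex tzj cobhp doivg vqvb gha xjigb hpl xing ifc rfuba negow vfzr
Hunk 6: at line 2 remove [mex,tzj] add [hzhz] -> 14 lines: youqs adrcz hzhz cobhp doivg vqvb gha xjigb hpl xing ifc rfuba negow vfzr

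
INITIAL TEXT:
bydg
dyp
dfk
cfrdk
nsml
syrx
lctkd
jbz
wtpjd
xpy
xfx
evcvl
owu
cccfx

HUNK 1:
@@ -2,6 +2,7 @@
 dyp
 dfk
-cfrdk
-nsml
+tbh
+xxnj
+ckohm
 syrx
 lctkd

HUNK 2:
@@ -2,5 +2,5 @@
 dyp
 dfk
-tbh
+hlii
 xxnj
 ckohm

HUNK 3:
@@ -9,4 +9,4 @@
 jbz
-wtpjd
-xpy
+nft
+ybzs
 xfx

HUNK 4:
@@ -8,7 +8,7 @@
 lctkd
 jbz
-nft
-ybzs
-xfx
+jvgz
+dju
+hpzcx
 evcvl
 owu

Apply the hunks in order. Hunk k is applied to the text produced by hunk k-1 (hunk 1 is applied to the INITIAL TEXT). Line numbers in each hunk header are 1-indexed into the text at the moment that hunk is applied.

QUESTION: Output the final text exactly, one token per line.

Answer: bydg
dyp
dfk
hlii
xxnj
ckohm
syrx
lctkd
jbz
jvgz
dju
hpzcx
evcvl
owu
cccfx

Derivation:
Hunk 1: at line 2 remove [cfrdk,nsml] add [tbh,xxnj,ckohm] -> 15 lines: bydg dyp dfk tbh xxnj ckohm syrx lctkd jbz wtpjd xpy xfx evcvl owu cccfx
Hunk 2: at line 2 remove [tbh] add [hlii] -> 15 lines: bydg dyp dfk hlii xxnj ckohm syrx lctkd jbz wtpjd xpy xfx evcvl owu cccfx
Hunk 3: at line 9 remove [wtpjd,xpy] add [nft,ybzs] -> 15 lines: bydg dyp dfk hlii xxnj ckohm syrx lctkd jbz nft ybzs xfx evcvl owu cccfx
Hunk 4: at line 8 remove [nft,ybzs,xfx] add [jvgz,dju,hpzcx] -> 15 lines: bydg dyp dfk hlii xxnj ckohm syrx lctkd jbz jvgz dju hpzcx evcvl owu cccfx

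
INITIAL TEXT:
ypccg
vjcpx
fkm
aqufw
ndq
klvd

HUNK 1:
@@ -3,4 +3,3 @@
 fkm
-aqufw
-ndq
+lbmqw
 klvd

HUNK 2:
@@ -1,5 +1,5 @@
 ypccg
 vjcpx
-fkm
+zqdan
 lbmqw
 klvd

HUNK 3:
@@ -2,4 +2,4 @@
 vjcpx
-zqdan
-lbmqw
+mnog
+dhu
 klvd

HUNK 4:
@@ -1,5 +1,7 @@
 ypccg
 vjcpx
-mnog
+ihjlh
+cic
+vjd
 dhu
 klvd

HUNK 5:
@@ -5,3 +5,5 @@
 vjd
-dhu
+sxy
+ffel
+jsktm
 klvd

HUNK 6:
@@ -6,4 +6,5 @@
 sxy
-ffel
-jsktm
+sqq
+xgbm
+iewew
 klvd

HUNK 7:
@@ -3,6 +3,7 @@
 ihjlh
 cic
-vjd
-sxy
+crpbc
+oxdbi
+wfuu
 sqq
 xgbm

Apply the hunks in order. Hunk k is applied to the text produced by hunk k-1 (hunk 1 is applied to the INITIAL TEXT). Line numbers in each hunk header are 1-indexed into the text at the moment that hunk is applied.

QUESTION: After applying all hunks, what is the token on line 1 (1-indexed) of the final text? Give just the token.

Hunk 1: at line 3 remove [aqufw,ndq] add [lbmqw] -> 5 lines: ypccg vjcpx fkm lbmqw klvd
Hunk 2: at line 1 remove [fkm] add [zqdan] -> 5 lines: ypccg vjcpx zqdan lbmqw klvd
Hunk 3: at line 2 remove [zqdan,lbmqw] add [mnog,dhu] -> 5 lines: ypccg vjcpx mnog dhu klvd
Hunk 4: at line 1 remove [mnog] add [ihjlh,cic,vjd] -> 7 lines: ypccg vjcpx ihjlh cic vjd dhu klvd
Hunk 5: at line 5 remove [dhu] add [sxy,ffel,jsktm] -> 9 lines: ypccg vjcpx ihjlh cic vjd sxy ffel jsktm klvd
Hunk 6: at line 6 remove [ffel,jsktm] add [sqq,xgbm,iewew] -> 10 lines: ypccg vjcpx ihjlh cic vjd sxy sqq xgbm iewew klvd
Hunk 7: at line 3 remove [vjd,sxy] add [crpbc,oxdbi,wfuu] -> 11 lines: ypccg vjcpx ihjlh cic crpbc oxdbi wfuu sqq xgbm iewew klvd
Final line 1: ypccg

Answer: ypccg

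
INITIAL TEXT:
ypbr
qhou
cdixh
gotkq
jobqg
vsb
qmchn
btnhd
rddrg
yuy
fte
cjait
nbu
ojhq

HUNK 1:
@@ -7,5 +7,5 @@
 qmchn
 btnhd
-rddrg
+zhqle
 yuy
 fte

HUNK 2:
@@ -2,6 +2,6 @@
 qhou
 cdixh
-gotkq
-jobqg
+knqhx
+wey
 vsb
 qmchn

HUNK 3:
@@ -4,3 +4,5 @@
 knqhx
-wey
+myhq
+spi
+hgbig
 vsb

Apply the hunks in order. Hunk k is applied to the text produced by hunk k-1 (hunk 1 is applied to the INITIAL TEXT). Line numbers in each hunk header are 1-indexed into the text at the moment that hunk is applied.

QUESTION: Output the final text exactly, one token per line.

Answer: ypbr
qhou
cdixh
knqhx
myhq
spi
hgbig
vsb
qmchn
btnhd
zhqle
yuy
fte
cjait
nbu
ojhq

Derivation:
Hunk 1: at line 7 remove [rddrg] add [zhqle] -> 14 lines: ypbr qhou cdixh gotkq jobqg vsb qmchn btnhd zhqle yuy fte cjait nbu ojhq
Hunk 2: at line 2 remove [gotkq,jobqg] add [knqhx,wey] -> 14 lines: ypbr qhou cdixh knqhx wey vsb qmchn btnhd zhqle yuy fte cjait nbu ojhq
Hunk 3: at line 4 remove [wey] add [myhq,spi,hgbig] -> 16 lines: ypbr qhou cdixh knqhx myhq spi hgbig vsb qmchn btnhd zhqle yuy fte cjait nbu ojhq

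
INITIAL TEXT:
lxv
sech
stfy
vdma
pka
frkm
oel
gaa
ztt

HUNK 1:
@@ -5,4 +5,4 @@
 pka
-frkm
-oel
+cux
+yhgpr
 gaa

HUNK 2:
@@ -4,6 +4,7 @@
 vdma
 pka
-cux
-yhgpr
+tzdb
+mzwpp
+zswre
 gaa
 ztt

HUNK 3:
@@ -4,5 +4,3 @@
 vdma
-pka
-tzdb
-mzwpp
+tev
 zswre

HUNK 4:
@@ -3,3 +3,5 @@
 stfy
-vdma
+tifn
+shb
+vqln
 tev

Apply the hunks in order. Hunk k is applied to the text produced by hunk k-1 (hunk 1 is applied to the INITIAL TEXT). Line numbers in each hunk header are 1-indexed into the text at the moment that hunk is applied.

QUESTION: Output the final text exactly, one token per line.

Hunk 1: at line 5 remove [frkm,oel] add [cux,yhgpr] -> 9 lines: lxv sech stfy vdma pka cux yhgpr gaa ztt
Hunk 2: at line 4 remove [cux,yhgpr] add [tzdb,mzwpp,zswre] -> 10 lines: lxv sech stfy vdma pka tzdb mzwpp zswre gaa ztt
Hunk 3: at line 4 remove [pka,tzdb,mzwpp] add [tev] -> 8 lines: lxv sech stfy vdma tev zswre gaa ztt
Hunk 4: at line 3 remove [vdma] add [tifn,shb,vqln] -> 10 lines: lxv sech stfy tifn shb vqln tev zswre gaa ztt

Answer: lxv
sech
stfy
tifn
shb
vqln
tev
zswre
gaa
ztt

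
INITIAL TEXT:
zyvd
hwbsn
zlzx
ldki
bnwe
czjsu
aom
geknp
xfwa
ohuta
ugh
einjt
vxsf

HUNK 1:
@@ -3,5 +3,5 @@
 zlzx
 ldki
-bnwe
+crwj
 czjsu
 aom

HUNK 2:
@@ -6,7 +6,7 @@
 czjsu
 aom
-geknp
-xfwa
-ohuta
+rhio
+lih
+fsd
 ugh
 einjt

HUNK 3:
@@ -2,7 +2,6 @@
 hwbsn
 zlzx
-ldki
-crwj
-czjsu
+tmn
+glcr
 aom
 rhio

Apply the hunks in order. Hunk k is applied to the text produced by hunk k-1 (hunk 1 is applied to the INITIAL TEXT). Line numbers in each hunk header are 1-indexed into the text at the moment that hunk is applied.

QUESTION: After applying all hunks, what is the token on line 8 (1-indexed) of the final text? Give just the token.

Hunk 1: at line 3 remove [bnwe] add [crwj] -> 13 lines: zyvd hwbsn zlzx ldki crwj czjsu aom geknp xfwa ohuta ugh einjt vxsf
Hunk 2: at line 6 remove [geknp,xfwa,ohuta] add [rhio,lih,fsd] -> 13 lines: zyvd hwbsn zlzx ldki crwj czjsu aom rhio lih fsd ugh einjt vxsf
Hunk 3: at line 2 remove [ldki,crwj,czjsu] add [tmn,glcr] -> 12 lines: zyvd hwbsn zlzx tmn glcr aom rhio lih fsd ugh einjt vxsf
Final line 8: lih

Answer: lih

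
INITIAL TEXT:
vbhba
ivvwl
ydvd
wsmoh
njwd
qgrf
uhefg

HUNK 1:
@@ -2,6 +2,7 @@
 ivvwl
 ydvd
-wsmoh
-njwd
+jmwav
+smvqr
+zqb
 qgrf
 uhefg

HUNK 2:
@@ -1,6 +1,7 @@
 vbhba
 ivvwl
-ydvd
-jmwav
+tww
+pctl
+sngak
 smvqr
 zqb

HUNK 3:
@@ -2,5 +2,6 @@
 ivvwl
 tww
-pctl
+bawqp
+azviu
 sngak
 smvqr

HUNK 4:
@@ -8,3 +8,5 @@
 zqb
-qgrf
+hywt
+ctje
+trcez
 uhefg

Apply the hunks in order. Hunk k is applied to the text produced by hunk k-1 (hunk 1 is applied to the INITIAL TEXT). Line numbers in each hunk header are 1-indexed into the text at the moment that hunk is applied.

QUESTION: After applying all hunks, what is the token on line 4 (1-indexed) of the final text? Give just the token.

Hunk 1: at line 2 remove [wsmoh,njwd] add [jmwav,smvqr,zqb] -> 8 lines: vbhba ivvwl ydvd jmwav smvqr zqb qgrf uhefg
Hunk 2: at line 1 remove [ydvd,jmwav] add [tww,pctl,sngak] -> 9 lines: vbhba ivvwl tww pctl sngak smvqr zqb qgrf uhefg
Hunk 3: at line 2 remove [pctl] add [bawqp,azviu] -> 10 lines: vbhba ivvwl tww bawqp azviu sngak smvqr zqb qgrf uhefg
Hunk 4: at line 8 remove [qgrf] add [hywt,ctje,trcez] -> 12 lines: vbhba ivvwl tww bawqp azviu sngak smvqr zqb hywt ctje trcez uhefg
Final line 4: bawqp

Answer: bawqp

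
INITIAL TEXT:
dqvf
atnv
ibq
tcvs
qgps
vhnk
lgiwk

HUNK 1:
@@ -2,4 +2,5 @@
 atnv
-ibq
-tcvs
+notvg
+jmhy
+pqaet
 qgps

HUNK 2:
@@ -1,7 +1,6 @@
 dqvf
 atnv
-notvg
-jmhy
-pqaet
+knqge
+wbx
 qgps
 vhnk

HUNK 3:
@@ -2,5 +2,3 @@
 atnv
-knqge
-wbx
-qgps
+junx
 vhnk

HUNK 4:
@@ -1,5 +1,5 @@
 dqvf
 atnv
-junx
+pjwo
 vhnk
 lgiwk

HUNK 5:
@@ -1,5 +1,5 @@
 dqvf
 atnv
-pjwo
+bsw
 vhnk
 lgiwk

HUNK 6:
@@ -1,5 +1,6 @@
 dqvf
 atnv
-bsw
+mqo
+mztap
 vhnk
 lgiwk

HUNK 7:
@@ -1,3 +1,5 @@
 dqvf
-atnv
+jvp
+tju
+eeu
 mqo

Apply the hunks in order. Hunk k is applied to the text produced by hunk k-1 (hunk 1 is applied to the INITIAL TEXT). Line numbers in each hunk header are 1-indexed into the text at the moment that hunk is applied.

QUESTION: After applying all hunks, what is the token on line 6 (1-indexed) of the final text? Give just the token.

Hunk 1: at line 2 remove [ibq,tcvs] add [notvg,jmhy,pqaet] -> 8 lines: dqvf atnv notvg jmhy pqaet qgps vhnk lgiwk
Hunk 2: at line 1 remove [notvg,jmhy,pqaet] add [knqge,wbx] -> 7 lines: dqvf atnv knqge wbx qgps vhnk lgiwk
Hunk 3: at line 2 remove [knqge,wbx,qgps] add [junx] -> 5 lines: dqvf atnv junx vhnk lgiwk
Hunk 4: at line 1 remove [junx] add [pjwo] -> 5 lines: dqvf atnv pjwo vhnk lgiwk
Hunk 5: at line 1 remove [pjwo] add [bsw] -> 5 lines: dqvf atnv bsw vhnk lgiwk
Hunk 6: at line 1 remove [bsw] add [mqo,mztap] -> 6 lines: dqvf atnv mqo mztap vhnk lgiwk
Hunk 7: at line 1 remove [atnv] add [jvp,tju,eeu] -> 8 lines: dqvf jvp tju eeu mqo mztap vhnk lgiwk
Final line 6: mztap

Answer: mztap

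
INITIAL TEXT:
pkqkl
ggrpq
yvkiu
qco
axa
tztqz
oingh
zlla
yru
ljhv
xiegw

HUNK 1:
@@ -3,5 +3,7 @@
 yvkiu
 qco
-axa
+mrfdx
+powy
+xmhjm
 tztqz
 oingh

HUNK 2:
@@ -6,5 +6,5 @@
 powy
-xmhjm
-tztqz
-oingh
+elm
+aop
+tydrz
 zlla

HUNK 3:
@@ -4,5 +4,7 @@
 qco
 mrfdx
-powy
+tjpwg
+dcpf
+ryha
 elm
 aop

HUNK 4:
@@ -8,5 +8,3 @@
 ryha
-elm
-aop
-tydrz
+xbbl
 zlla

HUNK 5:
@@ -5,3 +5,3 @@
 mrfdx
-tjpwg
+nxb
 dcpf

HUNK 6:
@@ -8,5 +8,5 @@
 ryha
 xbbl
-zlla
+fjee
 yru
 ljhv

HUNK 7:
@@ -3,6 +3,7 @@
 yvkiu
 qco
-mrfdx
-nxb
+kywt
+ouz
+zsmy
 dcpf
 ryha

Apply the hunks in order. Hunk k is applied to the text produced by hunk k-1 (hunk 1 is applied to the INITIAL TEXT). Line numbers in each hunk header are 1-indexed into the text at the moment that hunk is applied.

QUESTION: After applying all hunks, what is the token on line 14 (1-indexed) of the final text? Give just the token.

Hunk 1: at line 3 remove [axa] add [mrfdx,powy,xmhjm] -> 13 lines: pkqkl ggrpq yvkiu qco mrfdx powy xmhjm tztqz oingh zlla yru ljhv xiegw
Hunk 2: at line 6 remove [xmhjm,tztqz,oingh] add [elm,aop,tydrz] -> 13 lines: pkqkl ggrpq yvkiu qco mrfdx powy elm aop tydrz zlla yru ljhv xiegw
Hunk 3: at line 4 remove [powy] add [tjpwg,dcpf,ryha] -> 15 lines: pkqkl ggrpq yvkiu qco mrfdx tjpwg dcpf ryha elm aop tydrz zlla yru ljhv xiegw
Hunk 4: at line 8 remove [elm,aop,tydrz] add [xbbl] -> 13 lines: pkqkl ggrpq yvkiu qco mrfdx tjpwg dcpf ryha xbbl zlla yru ljhv xiegw
Hunk 5: at line 5 remove [tjpwg] add [nxb] -> 13 lines: pkqkl ggrpq yvkiu qco mrfdx nxb dcpf ryha xbbl zlla yru ljhv xiegw
Hunk 6: at line 8 remove [zlla] add [fjee] -> 13 lines: pkqkl ggrpq yvkiu qco mrfdx nxb dcpf ryha xbbl fjee yru ljhv xiegw
Hunk 7: at line 3 remove [mrfdx,nxb] add [kywt,ouz,zsmy] -> 14 lines: pkqkl ggrpq yvkiu qco kywt ouz zsmy dcpf ryha xbbl fjee yru ljhv xiegw
Final line 14: xiegw

Answer: xiegw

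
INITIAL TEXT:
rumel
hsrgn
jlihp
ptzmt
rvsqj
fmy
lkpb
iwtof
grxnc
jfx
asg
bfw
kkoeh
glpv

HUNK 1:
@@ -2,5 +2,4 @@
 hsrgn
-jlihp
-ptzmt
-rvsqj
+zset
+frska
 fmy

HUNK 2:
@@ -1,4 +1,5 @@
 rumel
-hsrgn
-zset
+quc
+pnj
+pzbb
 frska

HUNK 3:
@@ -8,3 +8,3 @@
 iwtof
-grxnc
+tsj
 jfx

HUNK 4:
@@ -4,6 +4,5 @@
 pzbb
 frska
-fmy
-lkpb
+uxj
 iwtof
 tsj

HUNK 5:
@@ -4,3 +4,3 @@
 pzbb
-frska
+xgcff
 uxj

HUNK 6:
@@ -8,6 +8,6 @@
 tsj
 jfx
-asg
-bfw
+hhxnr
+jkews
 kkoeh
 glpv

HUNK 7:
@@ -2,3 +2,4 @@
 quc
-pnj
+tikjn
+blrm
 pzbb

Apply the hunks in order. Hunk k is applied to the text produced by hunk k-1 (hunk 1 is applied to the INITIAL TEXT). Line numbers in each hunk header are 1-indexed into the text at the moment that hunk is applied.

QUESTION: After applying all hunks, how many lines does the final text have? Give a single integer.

Answer: 14

Derivation:
Hunk 1: at line 2 remove [jlihp,ptzmt,rvsqj] add [zset,frska] -> 13 lines: rumel hsrgn zset frska fmy lkpb iwtof grxnc jfx asg bfw kkoeh glpv
Hunk 2: at line 1 remove [hsrgn,zset] add [quc,pnj,pzbb] -> 14 lines: rumel quc pnj pzbb frska fmy lkpb iwtof grxnc jfx asg bfw kkoeh glpv
Hunk 3: at line 8 remove [grxnc] add [tsj] -> 14 lines: rumel quc pnj pzbb frska fmy lkpb iwtof tsj jfx asg bfw kkoeh glpv
Hunk 4: at line 4 remove [fmy,lkpb] add [uxj] -> 13 lines: rumel quc pnj pzbb frska uxj iwtof tsj jfx asg bfw kkoeh glpv
Hunk 5: at line 4 remove [frska] add [xgcff] -> 13 lines: rumel quc pnj pzbb xgcff uxj iwtof tsj jfx asg bfw kkoeh glpv
Hunk 6: at line 8 remove [asg,bfw] add [hhxnr,jkews] -> 13 lines: rumel quc pnj pzbb xgcff uxj iwtof tsj jfx hhxnr jkews kkoeh glpv
Hunk 7: at line 2 remove [pnj] add [tikjn,blrm] -> 14 lines: rumel quc tikjn blrm pzbb xgcff uxj iwtof tsj jfx hhxnr jkews kkoeh glpv
Final line count: 14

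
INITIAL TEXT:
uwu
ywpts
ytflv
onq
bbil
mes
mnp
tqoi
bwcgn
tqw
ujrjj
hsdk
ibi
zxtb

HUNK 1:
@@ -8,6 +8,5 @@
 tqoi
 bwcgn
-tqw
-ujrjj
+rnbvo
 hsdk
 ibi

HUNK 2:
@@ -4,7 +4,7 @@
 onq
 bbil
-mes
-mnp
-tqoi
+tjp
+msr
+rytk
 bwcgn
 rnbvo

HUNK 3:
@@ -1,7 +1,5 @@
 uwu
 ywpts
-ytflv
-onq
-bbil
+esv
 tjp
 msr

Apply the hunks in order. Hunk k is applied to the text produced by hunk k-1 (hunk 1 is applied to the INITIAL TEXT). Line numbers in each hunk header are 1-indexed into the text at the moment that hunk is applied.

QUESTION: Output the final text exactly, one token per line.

Answer: uwu
ywpts
esv
tjp
msr
rytk
bwcgn
rnbvo
hsdk
ibi
zxtb

Derivation:
Hunk 1: at line 8 remove [tqw,ujrjj] add [rnbvo] -> 13 lines: uwu ywpts ytflv onq bbil mes mnp tqoi bwcgn rnbvo hsdk ibi zxtb
Hunk 2: at line 4 remove [mes,mnp,tqoi] add [tjp,msr,rytk] -> 13 lines: uwu ywpts ytflv onq bbil tjp msr rytk bwcgn rnbvo hsdk ibi zxtb
Hunk 3: at line 1 remove [ytflv,onq,bbil] add [esv] -> 11 lines: uwu ywpts esv tjp msr rytk bwcgn rnbvo hsdk ibi zxtb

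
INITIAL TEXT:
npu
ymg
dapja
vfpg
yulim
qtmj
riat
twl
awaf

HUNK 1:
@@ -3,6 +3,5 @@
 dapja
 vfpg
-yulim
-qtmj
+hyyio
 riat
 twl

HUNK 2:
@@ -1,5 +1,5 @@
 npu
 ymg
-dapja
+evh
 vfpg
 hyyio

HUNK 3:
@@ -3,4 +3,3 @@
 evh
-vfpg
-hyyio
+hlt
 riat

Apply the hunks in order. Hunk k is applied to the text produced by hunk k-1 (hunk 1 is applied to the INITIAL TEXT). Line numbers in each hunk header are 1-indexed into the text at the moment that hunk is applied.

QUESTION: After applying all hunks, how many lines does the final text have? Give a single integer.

Answer: 7

Derivation:
Hunk 1: at line 3 remove [yulim,qtmj] add [hyyio] -> 8 lines: npu ymg dapja vfpg hyyio riat twl awaf
Hunk 2: at line 1 remove [dapja] add [evh] -> 8 lines: npu ymg evh vfpg hyyio riat twl awaf
Hunk 3: at line 3 remove [vfpg,hyyio] add [hlt] -> 7 lines: npu ymg evh hlt riat twl awaf
Final line count: 7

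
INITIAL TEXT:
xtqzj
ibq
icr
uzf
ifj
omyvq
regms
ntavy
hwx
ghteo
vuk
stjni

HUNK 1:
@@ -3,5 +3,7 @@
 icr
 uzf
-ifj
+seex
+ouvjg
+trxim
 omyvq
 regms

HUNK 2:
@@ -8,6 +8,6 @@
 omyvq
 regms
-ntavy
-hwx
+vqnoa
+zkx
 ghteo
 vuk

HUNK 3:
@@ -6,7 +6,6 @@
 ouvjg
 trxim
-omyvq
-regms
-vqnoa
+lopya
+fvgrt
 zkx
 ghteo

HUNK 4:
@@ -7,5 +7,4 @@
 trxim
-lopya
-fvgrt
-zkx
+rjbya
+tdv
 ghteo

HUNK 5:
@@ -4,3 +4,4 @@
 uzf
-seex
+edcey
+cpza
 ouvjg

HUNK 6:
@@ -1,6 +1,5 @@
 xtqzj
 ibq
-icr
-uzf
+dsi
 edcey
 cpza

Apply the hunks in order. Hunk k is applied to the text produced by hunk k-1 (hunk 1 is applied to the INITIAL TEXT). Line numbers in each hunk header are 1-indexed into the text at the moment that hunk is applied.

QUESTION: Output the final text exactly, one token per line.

Hunk 1: at line 3 remove [ifj] add [seex,ouvjg,trxim] -> 14 lines: xtqzj ibq icr uzf seex ouvjg trxim omyvq regms ntavy hwx ghteo vuk stjni
Hunk 2: at line 8 remove [ntavy,hwx] add [vqnoa,zkx] -> 14 lines: xtqzj ibq icr uzf seex ouvjg trxim omyvq regms vqnoa zkx ghteo vuk stjni
Hunk 3: at line 6 remove [omyvq,regms,vqnoa] add [lopya,fvgrt] -> 13 lines: xtqzj ibq icr uzf seex ouvjg trxim lopya fvgrt zkx ghteo vuk stjni
Hunk 4: at line 7 remove [lopya,fvgrt,zkx] add [rjbya,tdv] -> 12 lines: xtqzj ibq icr uzf seex ouvjg trxim rjbya tdv ghteo vuk stjni
Hunk 5: at line 4 remove [seex] add [edcey,cpza] -> 13 lines: xtqzj ibq icr uzf edcey cpza ouvjg trxim rjbya tdv ghteo vuk stjni
Hunk 6: at line 1 remove [icr,uzf] add [dsi] -> 12 lines: xtqzj ibq dsi edcey cpza ouvjg trxim rjbya tdv ghteo vuk stjni

Answer: xtqzj
ibq
dsi
edcey
cpza
ouvjg
trxim
rjbya
tdv
ghteo
vuk
stjni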